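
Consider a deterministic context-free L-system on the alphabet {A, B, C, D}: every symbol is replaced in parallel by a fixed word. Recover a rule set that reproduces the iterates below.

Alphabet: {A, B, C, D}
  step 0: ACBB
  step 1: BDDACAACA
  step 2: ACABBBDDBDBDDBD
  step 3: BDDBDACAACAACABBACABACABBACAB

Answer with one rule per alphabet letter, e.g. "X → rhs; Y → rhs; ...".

  step 2 ⇒ step 3: ACABBBDDBDBDDBD ⇒ BD·D·BD·ACA·ACA·ACA·B·B·ACA·B·ACA·B·B·ACA·B
    A ↦ BD
    B ↦ ACA
    C ↦ D
    D ↦ B

A->BD, B->ACA, C->D, D->B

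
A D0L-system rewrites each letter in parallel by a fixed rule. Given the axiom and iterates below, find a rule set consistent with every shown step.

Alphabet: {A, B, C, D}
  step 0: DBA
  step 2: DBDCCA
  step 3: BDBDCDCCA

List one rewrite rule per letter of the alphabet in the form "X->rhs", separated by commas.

  step 2 ⇒ step 3: DBDCCA ⇒ B·D·B·DC·DC·CA
    A ↦ CA
    B ↦ D
    C ↦ DC
    D ↦ B

A->CA, B->D, C->DC, D->B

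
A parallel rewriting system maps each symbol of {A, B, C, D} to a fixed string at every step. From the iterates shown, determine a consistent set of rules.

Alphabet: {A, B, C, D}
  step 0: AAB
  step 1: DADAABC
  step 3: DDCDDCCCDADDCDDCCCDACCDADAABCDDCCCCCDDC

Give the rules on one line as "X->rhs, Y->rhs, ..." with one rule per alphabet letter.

A->DA, B->ABC, C->DDC, D->CC

  step 0 ⇒ step 1: AAB ⇒ DA·DA·ABC
    A ↦ DA
    B ↦ ABC
    C ↦ DDC  (constrained at step 1)
    D ↦ CC  (constrained at step 1)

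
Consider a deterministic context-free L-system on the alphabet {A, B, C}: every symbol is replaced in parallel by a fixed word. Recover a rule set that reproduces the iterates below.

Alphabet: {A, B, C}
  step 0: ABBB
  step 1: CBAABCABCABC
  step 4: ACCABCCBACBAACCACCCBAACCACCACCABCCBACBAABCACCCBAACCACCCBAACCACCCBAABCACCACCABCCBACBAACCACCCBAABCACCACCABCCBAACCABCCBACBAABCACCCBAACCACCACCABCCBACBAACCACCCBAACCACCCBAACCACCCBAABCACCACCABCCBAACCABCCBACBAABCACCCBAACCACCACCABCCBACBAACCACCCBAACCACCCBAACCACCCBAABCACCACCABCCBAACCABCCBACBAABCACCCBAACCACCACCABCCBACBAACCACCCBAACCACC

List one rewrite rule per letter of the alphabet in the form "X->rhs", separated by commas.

  step 0 ⇒ step 1: ABBB ⇒ CBA·ABC·ABC·ABC
    A ↦ CBA
    B ↦ ABC
    C ↦ ACC  (constrained at step 1)

A->CBA, B->ABC, C->ACC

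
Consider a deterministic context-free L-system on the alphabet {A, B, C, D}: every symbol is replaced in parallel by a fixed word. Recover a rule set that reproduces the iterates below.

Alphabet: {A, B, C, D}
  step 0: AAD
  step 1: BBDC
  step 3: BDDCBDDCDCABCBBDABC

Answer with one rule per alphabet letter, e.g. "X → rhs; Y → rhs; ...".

  step 0 ⇒ step 1: AAD ⇒ B·B·DC
    A ↦ B
    D ↦ DC
    B ↦ BD  (constrained at step 1)
    C ↦ ABC  (constrained at step 1)

A->B, B->BD, C->ABC, D->DC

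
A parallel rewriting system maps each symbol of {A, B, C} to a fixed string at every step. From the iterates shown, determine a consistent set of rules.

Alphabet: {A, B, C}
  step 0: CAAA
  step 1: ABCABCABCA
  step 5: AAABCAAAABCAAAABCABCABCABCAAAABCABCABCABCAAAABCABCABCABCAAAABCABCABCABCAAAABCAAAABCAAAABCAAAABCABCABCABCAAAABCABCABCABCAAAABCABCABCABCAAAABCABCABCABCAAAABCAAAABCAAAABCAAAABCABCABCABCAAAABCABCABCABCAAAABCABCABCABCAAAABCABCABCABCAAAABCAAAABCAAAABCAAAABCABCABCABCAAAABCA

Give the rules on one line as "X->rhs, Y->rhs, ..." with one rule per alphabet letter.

  step 0 ⇒ step 1: CAAA ⇒ A·BCA·BCA·BCA
    A ↦ BCA
    C ↦ A
    B ↦ AA  (constrained at step 1)

A->BCA, B->AA, C->A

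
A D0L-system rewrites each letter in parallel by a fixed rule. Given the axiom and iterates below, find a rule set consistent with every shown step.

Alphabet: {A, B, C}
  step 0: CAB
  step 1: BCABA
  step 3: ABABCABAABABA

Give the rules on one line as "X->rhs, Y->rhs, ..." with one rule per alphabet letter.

  step 0 ⇒ step 1: CAB ⇒ BC·AB·A
    A ↦ AB
    B ↦ A
    C ↦ BC

A->AB, B->A, C->BC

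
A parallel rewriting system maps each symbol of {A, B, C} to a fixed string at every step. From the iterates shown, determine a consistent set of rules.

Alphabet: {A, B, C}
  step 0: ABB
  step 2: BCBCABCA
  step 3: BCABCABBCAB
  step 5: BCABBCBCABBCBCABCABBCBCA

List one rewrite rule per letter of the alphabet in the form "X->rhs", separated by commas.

A->B, B->BC, C->A

  step 2 ⇒ step 3: BCBCABCA ⇒ BC·A·BC·A·B·BC·A·B
    A ↦ B
    B ↦ BC
    C ↦ A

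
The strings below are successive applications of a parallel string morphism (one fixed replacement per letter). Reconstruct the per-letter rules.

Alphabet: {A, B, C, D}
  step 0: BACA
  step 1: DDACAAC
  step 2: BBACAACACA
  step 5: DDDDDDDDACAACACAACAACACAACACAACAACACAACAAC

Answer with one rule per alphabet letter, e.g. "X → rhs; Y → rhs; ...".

  step 1 ⇒ step 2: DDACAAC ⇒ B·B·AC·A·AC·AC·A
    A ↦ AC
    C ↦ A
    D ↦ B
  step 0 ⇒ step 1: BACA ⇒ DD·AC·A·AC
    B ↦ DD

A->AC, B->DD, C->A, D->B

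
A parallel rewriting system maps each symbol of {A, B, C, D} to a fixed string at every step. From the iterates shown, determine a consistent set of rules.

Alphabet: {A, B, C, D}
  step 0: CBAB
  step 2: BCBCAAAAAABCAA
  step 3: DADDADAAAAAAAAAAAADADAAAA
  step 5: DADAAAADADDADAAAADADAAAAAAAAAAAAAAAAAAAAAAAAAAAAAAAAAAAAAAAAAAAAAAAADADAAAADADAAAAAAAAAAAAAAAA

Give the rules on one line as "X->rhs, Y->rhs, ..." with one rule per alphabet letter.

A->AA, B->DA, C->D, D->BC

  step 2 ⇒ step 3: BCBCAAAAAABCAA ⇒ DA·D·DA·D·AA·AA·AA·AA·AA·AA·DA·D·AA·AA
    A ↦ AA
    B ↦ DA
    C ↦ D
    D ↦ BC  (constrained at step 3)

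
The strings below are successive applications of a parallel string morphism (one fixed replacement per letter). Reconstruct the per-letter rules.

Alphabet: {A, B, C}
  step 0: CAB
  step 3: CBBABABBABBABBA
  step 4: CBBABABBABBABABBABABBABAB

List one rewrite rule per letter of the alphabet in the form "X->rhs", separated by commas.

  step 3 ⇒ step 4: CBBABABBABBABBA ⇒ CB·BA·BA·B·BA·B·BA·BA·B·BA·BA·B·BA·BA·B
    A ↦ B
    B ↦ BA
    C ↦ CB

A->B, B->BA, C->CB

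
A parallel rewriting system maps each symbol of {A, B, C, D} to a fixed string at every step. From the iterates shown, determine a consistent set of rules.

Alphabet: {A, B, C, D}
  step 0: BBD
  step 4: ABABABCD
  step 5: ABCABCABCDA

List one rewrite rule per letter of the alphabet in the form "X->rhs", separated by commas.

A->AB, B->C, C->D, D->A

  step 4 ⇒ step 5: ABABABCD ⇒ AB·C·AB·C·AB·C·D·A
    A ↦ AB
    B ↦ C
    C ↦ D
    D ↦ A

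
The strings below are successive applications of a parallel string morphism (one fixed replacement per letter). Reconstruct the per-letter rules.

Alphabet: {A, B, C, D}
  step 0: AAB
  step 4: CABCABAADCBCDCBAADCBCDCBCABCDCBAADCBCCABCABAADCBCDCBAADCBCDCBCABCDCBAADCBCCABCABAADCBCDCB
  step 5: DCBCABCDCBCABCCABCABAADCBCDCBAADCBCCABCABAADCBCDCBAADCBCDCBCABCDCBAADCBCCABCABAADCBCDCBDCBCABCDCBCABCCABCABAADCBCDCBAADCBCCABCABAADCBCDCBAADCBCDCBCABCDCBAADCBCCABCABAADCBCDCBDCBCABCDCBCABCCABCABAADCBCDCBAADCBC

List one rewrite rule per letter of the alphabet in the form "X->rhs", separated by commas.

  step 4 ⇒ step 5: CABCABAADCBCDCBAADCBCDCBCABCDCBAADCBCCABCABAADCBCDCBAADCBCDCBCABCDCBAADCBCCABCABAADCBCDCB ⇒ DCB·CAB·C·DCB·CAB·C·CAB·CAB·AA·DCB·C·DCB·AA·DCB·C·CAB·CAB·AA·DCB·C·DCB·AA·DCB·C·DCB·CAB·C·DCB·AA·DCB·C·CAB·CAB·AA·DCB·C·DCB·DCB·CAB·C·DCB·CAB·C·CAB·CAB·AA·DCB·C·DCB·AA·DCB·C·CAB·CAB·AA·DCB·C·DCB·AA·DCB·C·DCB·CAB·C·DCB·AA·DCB·C·CAB·CAB·AA·DCB·C·DCB·DCB·CAB·C·DCB·CAB·C·CAB·CAB·AA·DCB·C·DCB·AA·DCB·C
    A ↦ CAB
    B ↦ C
    C ↦ DCB
    D ↦ AA

A->CAB, B->C, C->DCB, D->AA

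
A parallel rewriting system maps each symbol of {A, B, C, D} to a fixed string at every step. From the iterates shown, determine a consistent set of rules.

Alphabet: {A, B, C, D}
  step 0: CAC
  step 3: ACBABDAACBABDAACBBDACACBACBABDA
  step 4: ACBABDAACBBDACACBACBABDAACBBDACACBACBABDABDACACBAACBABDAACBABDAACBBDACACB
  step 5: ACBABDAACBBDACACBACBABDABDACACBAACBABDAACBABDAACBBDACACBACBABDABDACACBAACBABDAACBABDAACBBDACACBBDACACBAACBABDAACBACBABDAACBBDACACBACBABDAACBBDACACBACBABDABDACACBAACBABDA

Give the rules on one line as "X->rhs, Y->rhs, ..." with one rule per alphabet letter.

  step 4 ⇒ step 5: ACBABDAACBBDACACBACBABDAACBBDACACBACBABDABDACACBAACBABDAACBABDAACBBDACACB ⇒ ACB·A·BDA·ACB·BDA·C·ACB·ACB·A·BDA·BDA·C·ACB·A·ACB·A·BDA·ACB·A·BDA·ACB·BDA·C·ACB·ACB·A·BDA·BDA·C·ACB·A·ACB·A·BDA·ACB·A·BDA·ACB·BDA·C·ACB·BDA·C·ACB·A·ACB·A·BDA·ACB·ACB·A·BDA·ACB·BDA·C·ACB·ACB·A·BDA·ACB·BDA·C·ACB·ACB·A·BDA·BDA·C·ACB·A·ACB·A·BDA
    A ↦ ACB
    B ↦ BDA
    C ↦ A
    D ↦ C

A->ACB, B->BDA, C->A, D->C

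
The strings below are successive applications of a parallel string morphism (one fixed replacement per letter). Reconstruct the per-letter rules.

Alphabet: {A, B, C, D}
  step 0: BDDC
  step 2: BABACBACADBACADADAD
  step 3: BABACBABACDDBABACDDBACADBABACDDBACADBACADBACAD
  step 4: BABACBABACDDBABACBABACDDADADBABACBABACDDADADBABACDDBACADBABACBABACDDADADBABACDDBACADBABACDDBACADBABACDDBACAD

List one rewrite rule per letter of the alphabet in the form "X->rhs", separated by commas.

  step 3 ⇒ step 4: BABACBABACDDBABACDDBACADBABACDDBACADBACADBACAD ⇒ BA·BAC·BA·BAC·DD·BA·BAC·BA·BAC·DD·AD·AD·BA·BAC·BA·BAC·DD·AD·AD·BA·BAC·DD·BAC·AD·BA·BAC·BA·BAC·DD·AD·AD·BA·BAC·DD·BAC·AD·BA·BAC·DD·BAC·AD·BA·BAC·DD·BAC·AD
    A ↦ BAC
    B ↦ BA
    C ↦ DD
    D ↦ AD

A->BAC, B->BA, C->DD, D->AD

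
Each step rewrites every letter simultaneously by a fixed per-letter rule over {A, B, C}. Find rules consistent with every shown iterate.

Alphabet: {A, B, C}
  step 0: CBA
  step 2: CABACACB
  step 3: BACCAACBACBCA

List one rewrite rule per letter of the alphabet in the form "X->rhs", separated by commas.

A->AC, B->CA, C->B

  step 2 ⇒ step 3: CABACACB ⇒ B·AC·CA·AC·B·AC·B·CA
    A ↦ AC
    B ↦ CA
    C ↦ B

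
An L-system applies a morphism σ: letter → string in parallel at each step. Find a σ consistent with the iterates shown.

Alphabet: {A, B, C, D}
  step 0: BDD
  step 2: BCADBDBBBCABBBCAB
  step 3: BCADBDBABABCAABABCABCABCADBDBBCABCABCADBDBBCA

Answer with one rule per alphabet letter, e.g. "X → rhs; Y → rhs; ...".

A->B, B->BCA, C->DBD, D->ABA

  step 2 ⇒ step 3: BCADBDBBBCABBBCAB ⇒ BCA·DBD·B·ABA·BCA·ABA·BCA·BCA·BCA·DBD·B·BCA·BCA·BCA·DBD·B·BCA
    A ↦ B
    B ↦ BCA
    C ↦ DBD
    D ↦ ABA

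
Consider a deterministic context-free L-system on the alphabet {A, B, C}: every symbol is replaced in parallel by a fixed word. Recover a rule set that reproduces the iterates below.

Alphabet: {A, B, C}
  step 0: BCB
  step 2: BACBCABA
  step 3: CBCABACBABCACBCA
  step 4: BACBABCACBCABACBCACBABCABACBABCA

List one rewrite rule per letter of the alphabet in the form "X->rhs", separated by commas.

  step 3 ⇒ step 4: CBCABACBABCACBCA ⇒ BA·C·BA·BCA·C·BCA·BA·C·BCA·C·BA·BCA·BA·C·BA·BCA
    A ↦ BCA
    B ↦ C
    C ↦ BA

A->BCA, B->C, C->BA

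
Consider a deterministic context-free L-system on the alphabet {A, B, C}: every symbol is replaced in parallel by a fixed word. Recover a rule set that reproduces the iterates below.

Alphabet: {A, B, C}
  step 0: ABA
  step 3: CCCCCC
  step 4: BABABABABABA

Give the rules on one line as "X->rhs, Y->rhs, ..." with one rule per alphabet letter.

  step 3 ⇒ step 4: CCCCCC ⇒ BA·BA·BA·BA·BA·BA
    C ↦ BA
    A ↦ C  (constrained at step 0)
    B ↦ C  (constrained at step 0)

A->C, B->C, C->BA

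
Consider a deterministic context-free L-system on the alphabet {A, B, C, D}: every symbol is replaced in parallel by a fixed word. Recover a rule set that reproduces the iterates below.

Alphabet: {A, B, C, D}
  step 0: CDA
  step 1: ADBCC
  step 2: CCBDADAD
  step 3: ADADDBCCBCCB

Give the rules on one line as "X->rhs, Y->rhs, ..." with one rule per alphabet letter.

A->CC, B->D, C->AD, D->B

  step 2 ⇒ step 3: CCBDADAD ⇒ AD·AD·D·B·CC·B·CC·B
    A ↦ CC
    B ↦ D
    C ↦ AD
    D ↦ B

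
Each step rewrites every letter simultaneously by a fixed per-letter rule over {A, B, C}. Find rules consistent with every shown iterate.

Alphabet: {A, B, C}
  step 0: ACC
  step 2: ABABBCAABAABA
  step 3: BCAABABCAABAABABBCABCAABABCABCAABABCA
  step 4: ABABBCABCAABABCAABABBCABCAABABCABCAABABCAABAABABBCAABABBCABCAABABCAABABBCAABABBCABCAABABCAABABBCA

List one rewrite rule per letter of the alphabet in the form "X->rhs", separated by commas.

  step 3 ⇒ step 4: BCAABABCAABAABABBCABCAABABCABCAABABCA ⇒ ABA·B·BCA·BCA·ABA·BCA·ABA·B·BCA·BCA·ABA·BCA·BCA·ABA·BCA·ABA·ABA·B·BCA·ABA·B·BCA·BCA·ABA·BCA·ABA·B·BCA·ABA·B·BCA·BCA·ABA·BCA·ABA·B·BCA
    A ↦ BCA
    B ↦ ABA
    C ↦ B

A->BCA, B->ABA, C->B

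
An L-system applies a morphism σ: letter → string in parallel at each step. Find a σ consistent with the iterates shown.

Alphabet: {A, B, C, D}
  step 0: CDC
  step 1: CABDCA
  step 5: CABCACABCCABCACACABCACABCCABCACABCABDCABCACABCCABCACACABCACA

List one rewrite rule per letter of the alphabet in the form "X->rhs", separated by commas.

A->BC, B->A, C->CA, D->BD

  step 0 ⇒ step 1: CDC ⇒ CA·BD·CA
    C ↦ CA
    D ↦ BD
    A ↦ BC  (constrained at step 1)
    B ↦ A  (constrained at step 1)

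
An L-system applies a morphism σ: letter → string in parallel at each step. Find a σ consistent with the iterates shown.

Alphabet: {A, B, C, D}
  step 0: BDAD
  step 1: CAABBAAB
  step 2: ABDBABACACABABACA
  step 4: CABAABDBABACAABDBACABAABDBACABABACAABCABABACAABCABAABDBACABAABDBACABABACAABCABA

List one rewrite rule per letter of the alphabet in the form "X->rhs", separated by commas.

A->BA, B->CA, C->ABD, D->AB

  step 1 ⇒ step 2: CAABBAAB ⇒ ABD·BA·BA·CA·CA·BA·BA·CA
    A ↦ BA
    B ↦ CA
    C ↦ ABD
  step 0 ⇒ step 1: BDAD ⇒ CA·AB·BA·AB
    D ↦ AB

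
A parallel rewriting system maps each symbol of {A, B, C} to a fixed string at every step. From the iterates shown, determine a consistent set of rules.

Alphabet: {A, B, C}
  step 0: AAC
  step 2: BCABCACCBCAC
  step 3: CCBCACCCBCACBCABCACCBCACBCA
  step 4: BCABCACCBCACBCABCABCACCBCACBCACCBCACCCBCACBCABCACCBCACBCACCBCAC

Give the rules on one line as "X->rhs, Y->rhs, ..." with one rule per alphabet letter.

A->C, B->CC, C->BCA

  step 3 ⇒ step 4: CCBCACCCBCACBCABCACCBCACBCA ⇒ BCA·BCA·CC·BCA·C·BCA·BCA·BCA·CC·BCA·C·BCA·CC·BCA·C·CC·BCA·C·BCA·BCA·CC·BCA·C·BCA·CC·BCA·C
    A ↦ C
    B ↦ CC
    C ↦ BCA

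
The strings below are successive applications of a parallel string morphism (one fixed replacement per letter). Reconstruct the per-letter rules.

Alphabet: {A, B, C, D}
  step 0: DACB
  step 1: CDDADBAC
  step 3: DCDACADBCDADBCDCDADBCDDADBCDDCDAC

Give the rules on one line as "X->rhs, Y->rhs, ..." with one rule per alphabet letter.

  step 0 ⇒ step 1: DACB ⇒ CD·D·ADB·AC
    A ↦ D
    B ↦ AC
    C ↦ ADB
    D ↦ CD

A->D, B->AC, C->ADB, D->CD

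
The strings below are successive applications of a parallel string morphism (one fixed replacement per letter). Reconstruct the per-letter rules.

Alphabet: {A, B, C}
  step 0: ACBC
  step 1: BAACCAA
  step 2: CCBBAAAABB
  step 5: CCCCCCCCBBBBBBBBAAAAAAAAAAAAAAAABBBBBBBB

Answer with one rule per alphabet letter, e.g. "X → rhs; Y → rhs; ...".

A->B, B->CC, C->AA

  step 1 ⇒ step 2: BAACCAA ⇒ CC·B·B·AA·AA·B·B
    A ↦ B
    B ↦ CC
    C ↦ AA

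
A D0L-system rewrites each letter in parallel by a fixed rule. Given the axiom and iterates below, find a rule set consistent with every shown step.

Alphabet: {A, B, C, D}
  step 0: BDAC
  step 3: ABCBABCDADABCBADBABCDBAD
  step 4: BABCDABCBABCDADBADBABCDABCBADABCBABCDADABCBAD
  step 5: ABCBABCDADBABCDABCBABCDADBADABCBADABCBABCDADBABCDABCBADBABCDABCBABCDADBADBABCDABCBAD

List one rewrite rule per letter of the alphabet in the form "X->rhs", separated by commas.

A->B, B->ABC, C->D, D->AD

  step 4 ⇒ step 5: BABCDABCBABCDADBADBABCDABCBADABCBABCDADABCBAD ⇒ ABC·B·ABC·D·AD·B·ABC·D·ABC·B·ABC·D·AD·B·AD·ABC·B·AD·ABC·B·ABC·D·AD·B·ABC·D·ABC·B·AD·B·ABC·D·ABC·B·ABC·D·AD·B·AD·B·ABC·D·ABC·B·AD
    A ↦ B
    B ↦ ABC
    C ↦ D
    D ↦ AD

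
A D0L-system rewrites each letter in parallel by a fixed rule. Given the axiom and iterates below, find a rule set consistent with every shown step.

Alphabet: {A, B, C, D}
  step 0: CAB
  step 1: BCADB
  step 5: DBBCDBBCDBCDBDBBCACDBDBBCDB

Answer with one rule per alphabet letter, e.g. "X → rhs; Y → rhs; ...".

  step 0 ⇒ step 1: CAB ⇒ B·CA·DB
    A ↦ CA
    B ↦ DB
    C ↦ B
    D ↦ C  (constrained at step 1)

A->CA, B->DB, C->B, D->C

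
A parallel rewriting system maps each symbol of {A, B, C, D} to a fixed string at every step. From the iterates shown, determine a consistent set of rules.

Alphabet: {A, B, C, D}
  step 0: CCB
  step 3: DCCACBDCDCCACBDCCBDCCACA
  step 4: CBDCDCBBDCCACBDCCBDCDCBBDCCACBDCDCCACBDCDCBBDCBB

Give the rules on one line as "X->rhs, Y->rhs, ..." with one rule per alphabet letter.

A->BB, B->CA, C->DC, D->CB

  step 3 ⇒ step 4: DCCACBDCDCCACBDCCBDCCACA ⇒ CB·DC·DC·BB·DC·CA·CB·DC·CB·DC·DC·BB·DC·CA·CB·DC·DC·CA·CB·DC·DC·BB·DC·BB
    A ↦ BB
    B ↦ CA
    C ↦ DC
    D ↦ CB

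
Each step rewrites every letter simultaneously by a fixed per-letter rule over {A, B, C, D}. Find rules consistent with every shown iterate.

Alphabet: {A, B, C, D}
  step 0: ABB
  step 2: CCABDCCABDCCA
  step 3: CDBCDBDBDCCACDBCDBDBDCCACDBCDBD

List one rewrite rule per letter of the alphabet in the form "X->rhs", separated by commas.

  step 2 ⇒ step 3: CCABDCCABDCCA ⇒ CDB·CDB·D·BD·CCA·CDB·CDB·D·BD·CCA·CDB·CDB·D
    A ↦ D
    B ↦ BD
    C ↦ CDB
    D ↦ CCA

A->D, B->BD, C->CDB, D->CCA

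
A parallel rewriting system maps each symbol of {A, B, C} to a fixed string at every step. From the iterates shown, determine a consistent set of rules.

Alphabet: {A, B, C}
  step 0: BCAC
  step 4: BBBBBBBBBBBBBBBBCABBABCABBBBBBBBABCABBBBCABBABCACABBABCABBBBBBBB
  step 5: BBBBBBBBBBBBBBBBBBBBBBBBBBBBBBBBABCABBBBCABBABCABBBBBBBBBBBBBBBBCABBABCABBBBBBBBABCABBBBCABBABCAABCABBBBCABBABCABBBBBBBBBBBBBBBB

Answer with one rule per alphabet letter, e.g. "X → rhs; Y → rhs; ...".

A->CA, B->BB, C->AB

  step 4 ⇒ step 5: BBBBBBBBBBBBBBBBCABBABCABBBBBBBBABCABBBBCABBABCACABBABCABBBBBBBB ⇒ BB·BB·BB·BB·BB·BB·BB·BB·BB·BB·BB·BB·BB·BB·BB·BB·AB·CA·BB·BB·CA·BB·AB·CA·BB·BB·BB·BB·BB·BB·BB·BB·CA·BB·AB·CA·BB·BB·BB·BB·AB·CA·BB·BB·CA·BB·AB·CA·AB·CA·BB·BB·CA·BB·AB·CA·BB·BB·BB·BB·BB·BB·BB·BB
    A ↦ CA
    B ↦ BB
    C ↦ AB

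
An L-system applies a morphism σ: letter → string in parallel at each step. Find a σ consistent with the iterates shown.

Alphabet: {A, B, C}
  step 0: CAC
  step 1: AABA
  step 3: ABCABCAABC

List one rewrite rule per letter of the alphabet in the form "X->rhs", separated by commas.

A->AB, B->C, C->A

  step 0 ⇒ step 1: CAC ⇒ A·AB·A
    A ↦ AB
    C ↦ A
    B ↦ C  (constrained at step 1)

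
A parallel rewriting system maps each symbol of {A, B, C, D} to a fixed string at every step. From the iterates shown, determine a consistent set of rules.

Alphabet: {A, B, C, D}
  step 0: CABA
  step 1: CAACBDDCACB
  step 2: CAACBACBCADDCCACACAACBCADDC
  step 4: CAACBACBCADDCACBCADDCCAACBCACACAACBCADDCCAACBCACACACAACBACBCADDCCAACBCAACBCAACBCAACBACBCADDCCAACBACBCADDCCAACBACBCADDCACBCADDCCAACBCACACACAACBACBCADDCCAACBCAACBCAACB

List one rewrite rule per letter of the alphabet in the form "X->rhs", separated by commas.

  step 1 ⇒ step 2: CAACBDDCACB ⇒ CA·ACB·ACB·CA·DDC·CA·CA·CA·ACB·CA·DDC
    A ↦ ACB
    B ↦ DDC
    C ↦ CA
    D ↦ CA

A->ACB, B->DDC, C->CA, D->CA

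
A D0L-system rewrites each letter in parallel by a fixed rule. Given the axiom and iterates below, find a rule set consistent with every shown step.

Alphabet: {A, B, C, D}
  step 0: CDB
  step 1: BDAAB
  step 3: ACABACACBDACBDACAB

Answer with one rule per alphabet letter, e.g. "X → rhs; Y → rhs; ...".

  step 0 ⇒ step 1: CDB ⇒ BD·A·AB
    B ↦ AB
    C ↦ BD
    D ↦ A
    A ↦ AC  (constrained at step 1)

A->AC, B->AB, C->BD, D->A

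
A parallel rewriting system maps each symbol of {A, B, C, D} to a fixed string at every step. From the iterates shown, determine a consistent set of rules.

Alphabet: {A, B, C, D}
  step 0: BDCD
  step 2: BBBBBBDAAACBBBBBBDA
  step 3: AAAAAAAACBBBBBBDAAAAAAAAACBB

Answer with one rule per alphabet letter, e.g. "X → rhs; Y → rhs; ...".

  step 2 ⇒ step 3: BBBBBBDAAACBBBBBBDA ⇒ A·A·A·A·A·A·AAC·BB·BB·BB·DA·A·A·A·A·A·A·AAC·BB
    A ↦ BB
    B ↦ A
    C ↦ DA
    D ↦ AAC

A->BB, B->A, C->DA, D->AAC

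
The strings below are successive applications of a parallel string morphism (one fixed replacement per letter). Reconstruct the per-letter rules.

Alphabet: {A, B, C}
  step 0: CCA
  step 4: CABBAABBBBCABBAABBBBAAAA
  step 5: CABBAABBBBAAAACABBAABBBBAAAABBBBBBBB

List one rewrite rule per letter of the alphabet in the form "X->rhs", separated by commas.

A->BB, B->A, C->CA

  step 4 ⇒ step 5: CABBAABBBBCABBAABBBBAAAA ⇒ CA·BB·A·A·BB·BB·A·A·A·A·CA·BB·A·A·BB·BB·A·A·A·A·BB·BB·BB·BB
    A ↦ BB
    B ↦ A
    C ↦ CA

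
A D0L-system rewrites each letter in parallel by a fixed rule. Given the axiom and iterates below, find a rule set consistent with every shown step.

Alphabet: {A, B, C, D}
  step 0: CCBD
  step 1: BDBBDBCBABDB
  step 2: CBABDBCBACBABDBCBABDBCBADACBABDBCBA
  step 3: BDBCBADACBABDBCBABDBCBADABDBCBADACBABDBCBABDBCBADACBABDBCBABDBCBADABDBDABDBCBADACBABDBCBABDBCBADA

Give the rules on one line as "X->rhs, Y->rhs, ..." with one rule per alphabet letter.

A->DA, B->CBA, C->BDB, D->BDB

  step 2 ⇒ step 3: CBABDBCBACBABDBCBABDBCBADACBABDBCBA ⇒ BDB·CBA·DA·CBA·BDB·CBA·BDB·CBA·DA·BDB·CBA·DA·CBA·BDB·CBA·BDB·CBA·DA·CBA·BDB·CBA·BDB·CBA·DA·BDB·DA·BDB·CBA·DA·CBA·BDB·CBA·BDB·CBA·DA
    A ↦ DA
    B ↦ CBA
    C ↦ BDB
    D ↦ BDB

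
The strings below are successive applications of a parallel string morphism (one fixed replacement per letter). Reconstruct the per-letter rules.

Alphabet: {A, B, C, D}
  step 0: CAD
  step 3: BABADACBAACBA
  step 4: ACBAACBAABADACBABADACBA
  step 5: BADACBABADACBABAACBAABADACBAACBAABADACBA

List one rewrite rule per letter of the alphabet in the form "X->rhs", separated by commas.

  step 4 ⇒ step 5: ACBAACBAABADACBABADACBA ⇒ BA·D·AC·BA·BA·D·AC·BA·BA·AC·BA·A·BA·D·AC·BA·AC·BA·A·BA·D·AC·BA
    A ↦ BA
    B ↦ AC
    C ↦ D
    D ↦ A

A->BA, B->AC, C->D, D->A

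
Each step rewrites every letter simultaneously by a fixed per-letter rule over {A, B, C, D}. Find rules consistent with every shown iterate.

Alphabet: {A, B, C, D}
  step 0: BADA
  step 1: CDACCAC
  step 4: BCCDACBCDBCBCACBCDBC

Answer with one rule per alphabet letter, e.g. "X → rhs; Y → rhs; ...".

  step 0 ⇒ step 1: BADA ⇒ CD·AC·C·AC
    A ↦ AC
    B ↦ CD
    D ↦ C
    C ↦ B  (constrained at step 1)

A->AC, B->CD, C->B, D->C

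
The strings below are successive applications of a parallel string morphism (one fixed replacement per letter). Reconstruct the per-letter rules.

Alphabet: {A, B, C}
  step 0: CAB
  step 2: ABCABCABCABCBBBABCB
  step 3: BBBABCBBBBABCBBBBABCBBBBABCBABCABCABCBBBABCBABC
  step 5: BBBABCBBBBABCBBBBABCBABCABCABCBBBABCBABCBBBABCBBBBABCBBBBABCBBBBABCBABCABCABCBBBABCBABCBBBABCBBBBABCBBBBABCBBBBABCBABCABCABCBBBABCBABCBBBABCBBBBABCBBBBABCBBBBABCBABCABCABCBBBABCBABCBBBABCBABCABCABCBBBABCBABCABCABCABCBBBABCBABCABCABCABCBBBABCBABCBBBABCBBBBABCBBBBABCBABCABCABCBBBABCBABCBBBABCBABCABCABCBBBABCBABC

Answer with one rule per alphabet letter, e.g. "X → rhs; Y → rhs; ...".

  step 2 ⇒ step 3: ABCABCABCABCBBBABCB ⇒ BBB·ABC·B·BBB·ABC·B·BBB·ABC·B·BBB·ABC·B·ABC·ABC·ABC·BBB·ABC·B·ABC
    A ↦ BBB
    B ↦ ABC
    C ↦ B

A->BBB, B->ABC, C->B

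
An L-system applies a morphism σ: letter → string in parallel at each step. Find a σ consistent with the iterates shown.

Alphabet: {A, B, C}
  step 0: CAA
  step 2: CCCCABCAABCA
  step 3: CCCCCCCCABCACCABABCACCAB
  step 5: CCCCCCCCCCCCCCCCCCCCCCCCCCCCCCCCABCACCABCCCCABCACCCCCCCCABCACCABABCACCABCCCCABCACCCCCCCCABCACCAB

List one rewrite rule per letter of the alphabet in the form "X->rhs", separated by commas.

  step 2 ⇒ step 3: CCCCABCAABCA ⇒ CC·CC·CC·CC·AB·CA·CC·AB·AB·CA·CC·AB
    A ↦ AB
    B ↦ CA
    C ↦ CC

A->AB, B->CA, C->CC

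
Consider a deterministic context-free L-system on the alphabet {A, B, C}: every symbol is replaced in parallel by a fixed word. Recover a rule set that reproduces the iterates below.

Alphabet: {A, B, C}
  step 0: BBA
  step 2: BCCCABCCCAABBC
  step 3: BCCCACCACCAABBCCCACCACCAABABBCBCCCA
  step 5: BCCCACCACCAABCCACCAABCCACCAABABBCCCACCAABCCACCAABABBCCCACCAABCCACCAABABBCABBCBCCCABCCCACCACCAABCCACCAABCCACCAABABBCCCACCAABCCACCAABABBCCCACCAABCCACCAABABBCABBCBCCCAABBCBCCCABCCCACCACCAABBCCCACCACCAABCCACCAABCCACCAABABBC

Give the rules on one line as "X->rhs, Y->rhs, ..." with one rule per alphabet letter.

A->AB, B->BC, C->CCA

  step 2 ⇒ step 3: BCCCABCCCAABBC ⇒ BC·CCA·CCA·CCA·AB·BC·CCA·CCA·CCA·AB·AB·BC·BC·CCA
    A ↦ AB
    B ↦ BC
    C ↦ CCA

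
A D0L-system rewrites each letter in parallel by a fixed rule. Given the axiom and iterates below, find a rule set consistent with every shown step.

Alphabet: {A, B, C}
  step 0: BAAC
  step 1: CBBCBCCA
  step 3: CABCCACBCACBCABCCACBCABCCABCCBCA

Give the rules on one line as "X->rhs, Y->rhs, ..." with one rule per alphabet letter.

  step 0 ⇒ step 1: BAAC ⇒ CB·BC·BC·CA
    A ↦ BC
    B ↦ CB
    C ↦ CA

A->BC, B->CB, C->CA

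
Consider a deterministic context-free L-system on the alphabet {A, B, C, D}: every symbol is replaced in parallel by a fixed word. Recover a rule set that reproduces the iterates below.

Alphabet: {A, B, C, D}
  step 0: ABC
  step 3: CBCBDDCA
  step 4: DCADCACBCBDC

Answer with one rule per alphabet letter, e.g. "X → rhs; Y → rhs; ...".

A->C, B->CA, C->D, D->CB

  step 3 ⇒ step 4: CBCBDDCA ⇒ D·CA·D·CA·CB·CB·D·C
    A ↦ C
    B ↦ CA
    C ↦ D
    D ↦ CB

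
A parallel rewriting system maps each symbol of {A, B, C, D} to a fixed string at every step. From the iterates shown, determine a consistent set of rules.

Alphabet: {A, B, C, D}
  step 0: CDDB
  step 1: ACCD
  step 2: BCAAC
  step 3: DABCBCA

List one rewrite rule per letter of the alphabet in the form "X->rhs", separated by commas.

  step 2 ⇒ step 3: BCAAC ⇒ D·A·BC·BC·A
    A ↦ BC
    B ↦ D
    C ↦ A
  step 0 ⇒ step 1: CDDB ⇒ A·C·C·D
    D ↦ C

A->BC, B->D, C->A, D->C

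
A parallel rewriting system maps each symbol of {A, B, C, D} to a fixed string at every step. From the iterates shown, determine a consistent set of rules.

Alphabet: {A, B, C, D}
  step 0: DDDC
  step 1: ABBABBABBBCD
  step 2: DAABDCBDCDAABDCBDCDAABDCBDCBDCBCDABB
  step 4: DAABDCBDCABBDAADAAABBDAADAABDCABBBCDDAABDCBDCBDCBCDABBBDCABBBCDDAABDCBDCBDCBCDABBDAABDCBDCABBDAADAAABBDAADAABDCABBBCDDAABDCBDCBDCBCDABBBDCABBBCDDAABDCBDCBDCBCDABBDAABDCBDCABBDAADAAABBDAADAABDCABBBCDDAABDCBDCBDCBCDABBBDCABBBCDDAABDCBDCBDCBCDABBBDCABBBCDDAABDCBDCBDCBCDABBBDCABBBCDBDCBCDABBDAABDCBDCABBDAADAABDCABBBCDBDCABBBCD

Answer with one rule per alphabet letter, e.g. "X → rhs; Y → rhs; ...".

  step 1 ⇒ step 2: ABBABBABBBCD ⇒ DAA·BDC·BDC·DAA·BDC·BDC·DAA·BDC·BDC·BDC·BCD·ABB
    A ↦ DAA
    B ↦ BDC
    C ↦ BCD
    D ↦ ABB

A->DAA, B->BDC, C->BCD, D->ABB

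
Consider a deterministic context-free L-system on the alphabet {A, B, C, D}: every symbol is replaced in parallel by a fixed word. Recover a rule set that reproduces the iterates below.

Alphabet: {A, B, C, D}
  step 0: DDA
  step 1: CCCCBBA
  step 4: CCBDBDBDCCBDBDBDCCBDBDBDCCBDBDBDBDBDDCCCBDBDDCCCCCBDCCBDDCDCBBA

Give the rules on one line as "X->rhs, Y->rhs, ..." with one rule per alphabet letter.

A->BBA, B->DC, C->BD, D->CC

  step 0 ⇒ step 1: DDA ⇒ CC·CC·BBA
    A ↦ BBA
    D ↦ CC
    B ↦ DC  (constrained at step 1)
    C ↦ BD  (constrained at step 1)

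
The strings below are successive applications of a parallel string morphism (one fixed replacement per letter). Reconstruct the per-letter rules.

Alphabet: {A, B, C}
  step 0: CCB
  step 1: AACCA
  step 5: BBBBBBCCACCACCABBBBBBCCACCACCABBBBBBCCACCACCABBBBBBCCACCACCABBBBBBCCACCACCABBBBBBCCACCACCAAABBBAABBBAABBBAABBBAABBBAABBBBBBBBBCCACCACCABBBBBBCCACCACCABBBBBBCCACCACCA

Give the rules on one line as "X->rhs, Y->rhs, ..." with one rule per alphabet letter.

A->BBB, B->CCA, C->A

  step 0 ⇒ step 1: CCB ⇒ A·A·CCA
    B ↦ CCA
    C ↦ A
    A ↦ BBB  (constrained at step 1)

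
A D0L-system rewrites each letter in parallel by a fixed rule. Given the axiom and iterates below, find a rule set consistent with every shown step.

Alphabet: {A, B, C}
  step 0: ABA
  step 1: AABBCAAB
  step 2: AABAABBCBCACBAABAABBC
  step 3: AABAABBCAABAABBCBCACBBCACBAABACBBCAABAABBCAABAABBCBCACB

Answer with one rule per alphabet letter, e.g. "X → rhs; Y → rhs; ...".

  step 2 ⇒ step 3: AABAABBCBCACBAABAABBC ⇒ AAB·AAB·BC·AAB·AAB·BC·BC·ACB·BC·ACB·AAB·ACB·BC·AAB·AAB·BC·AAB·AAB·BC·BC·ACB
    A ↦ AAB
    B ↦ BC
    C ↦ ACB

A->AAB, B->BC, C->ACB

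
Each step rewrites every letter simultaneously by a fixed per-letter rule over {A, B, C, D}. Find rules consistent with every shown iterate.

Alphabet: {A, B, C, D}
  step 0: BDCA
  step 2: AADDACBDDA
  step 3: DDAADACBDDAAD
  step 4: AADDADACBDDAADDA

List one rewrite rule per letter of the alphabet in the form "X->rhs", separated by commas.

  step 3 ⇒ step 4: DDAADACBDDAAD ⇒ A·A·D·D·A·D·ACB·DD·A·A·D·D·A
    A ↦ D
    B ↦ DD
    C ↦ ACB
    D ↦ A

A->D, B->DD, C->ACB, D->A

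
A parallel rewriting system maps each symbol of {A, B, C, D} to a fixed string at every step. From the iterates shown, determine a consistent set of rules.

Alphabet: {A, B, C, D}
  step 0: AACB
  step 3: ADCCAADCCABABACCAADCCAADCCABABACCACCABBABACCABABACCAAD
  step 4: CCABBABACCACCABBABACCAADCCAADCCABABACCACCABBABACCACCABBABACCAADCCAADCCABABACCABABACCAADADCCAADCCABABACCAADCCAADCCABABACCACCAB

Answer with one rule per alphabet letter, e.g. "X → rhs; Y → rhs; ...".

A->CCA, B->AD, C->BA, D->B

  step 3 ⇒ step 4: ADCCAADCCABABACCAADCCAADCCABABACCACCABBABACCABABACCAAD ⇒ CCA·B·BA·BA·CCA·CCA·B·BA·BA·CCA·AD·CCA·AD·CCA·BA·BA·CCA·CCA·B·BA·BA·CCA·CCA·B·BA·BA·CCA·AD·CCA·AD·CCA·BA·BA·CCA·BA·BA·CCA·AD·AD·CCA·AD·CCA·BA·BA·CCA·AD·CCA·AD·CCA·BA·BA·CCA·CCA·B
    A ↦ CCA
    B ↦ AD
    C ↦ BA
    D ↦ B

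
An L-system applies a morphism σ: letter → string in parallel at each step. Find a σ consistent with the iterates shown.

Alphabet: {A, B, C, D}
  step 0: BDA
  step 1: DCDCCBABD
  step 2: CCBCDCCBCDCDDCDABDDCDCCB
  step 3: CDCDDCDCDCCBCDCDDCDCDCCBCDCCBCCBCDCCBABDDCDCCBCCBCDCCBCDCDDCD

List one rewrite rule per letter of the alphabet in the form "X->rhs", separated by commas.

A->ABD, B->DCD, C->CD, D->CCB

  step 2 ⇒ step 3: CCBCDCCBCDCDDCDABDDCDCCB ⇒ CD·CD·DCD·CD·CCB·CD·CD·DCD·CD·CCB·CD·CCB·CCB·CD·CCB·ABD·DCD·CCB·CCB·CD·CCB·CD·CD·DCD
    A ↦ ABD
    B ↦ DCD
    C ↦ CD
    D ↦ CCB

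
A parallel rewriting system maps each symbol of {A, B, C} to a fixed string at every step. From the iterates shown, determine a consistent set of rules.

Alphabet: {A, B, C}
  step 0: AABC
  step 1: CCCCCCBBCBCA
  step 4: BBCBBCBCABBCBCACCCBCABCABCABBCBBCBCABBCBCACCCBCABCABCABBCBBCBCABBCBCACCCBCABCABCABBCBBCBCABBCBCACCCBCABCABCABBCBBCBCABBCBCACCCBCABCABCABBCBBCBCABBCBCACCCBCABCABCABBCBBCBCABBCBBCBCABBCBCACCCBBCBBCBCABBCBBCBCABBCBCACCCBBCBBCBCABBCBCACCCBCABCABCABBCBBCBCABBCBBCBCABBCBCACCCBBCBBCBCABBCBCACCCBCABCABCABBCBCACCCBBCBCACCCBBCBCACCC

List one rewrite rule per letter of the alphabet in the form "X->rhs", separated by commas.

  step 0 ⇒ step 1: AABC ⇒ CCC·CCC·BBC·BCA
    A ↦ CCC
    B ↦ BBC
    C ↦ BCA

A->CCC, B->BBC, C->BCA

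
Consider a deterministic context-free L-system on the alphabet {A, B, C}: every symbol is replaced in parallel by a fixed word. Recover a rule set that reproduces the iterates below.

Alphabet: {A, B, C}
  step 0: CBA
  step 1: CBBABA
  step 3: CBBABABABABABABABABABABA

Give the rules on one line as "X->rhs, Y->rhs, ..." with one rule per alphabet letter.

A->BA, B->BA, C->CB

  step 0 ⇒ step 1: CBA ⇒ CB·BA·BA
    A ↦ BA
    B ↦ BA
    C ↦ CB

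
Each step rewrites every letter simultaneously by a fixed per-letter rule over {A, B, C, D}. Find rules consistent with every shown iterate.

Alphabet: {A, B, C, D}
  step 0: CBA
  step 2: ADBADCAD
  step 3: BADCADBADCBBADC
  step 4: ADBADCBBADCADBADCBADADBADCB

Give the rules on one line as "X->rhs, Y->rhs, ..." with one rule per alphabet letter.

A->B, B->AD, C->B, D->ADC

  step 3 ⇒ step 4: BADCADBADCBBADC ⇒ AD·B·ADC·B·B·ADC·AD·B·ADC·B·AD·AD·B·ADC·B
    A ↦ B
    B ↦ AD
    C ↦ B
    D ↦ ADC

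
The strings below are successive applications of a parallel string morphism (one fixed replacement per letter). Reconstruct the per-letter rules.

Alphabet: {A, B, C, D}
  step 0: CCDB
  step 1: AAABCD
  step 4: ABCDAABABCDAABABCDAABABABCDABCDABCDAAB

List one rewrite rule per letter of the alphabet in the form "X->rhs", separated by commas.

  step 0 ⇒ step 1: CCDB ⇒ A·A·AB·CD
    B ↦ CD
    C ↦ A
    D ↦ AB
    A ↦ AB  (constrained at step 1)

A->AB, B->CD, C->A, D->AB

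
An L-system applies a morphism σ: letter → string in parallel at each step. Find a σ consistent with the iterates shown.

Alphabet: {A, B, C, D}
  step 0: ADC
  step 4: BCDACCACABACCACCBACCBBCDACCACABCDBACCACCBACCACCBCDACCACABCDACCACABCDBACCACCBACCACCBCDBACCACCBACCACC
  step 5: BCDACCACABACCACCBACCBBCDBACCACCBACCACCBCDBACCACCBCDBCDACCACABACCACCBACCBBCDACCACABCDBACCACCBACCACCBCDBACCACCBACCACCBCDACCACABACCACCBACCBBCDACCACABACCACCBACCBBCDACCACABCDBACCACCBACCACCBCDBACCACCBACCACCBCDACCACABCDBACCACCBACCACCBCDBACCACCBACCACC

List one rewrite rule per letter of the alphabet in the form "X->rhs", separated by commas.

  step 4 ⇒ step 5: BCDACCACABACCACCBACCBBCDACCACABCDBACCACCBACCACCBCDACCACABCDACCACABCDBACCACCBACCACCBCDBACCACCBACCACC ⇒ BCD·ACC·ACA·B·ACC·ACC·B·ACC·B·BCD·B·ACC·ACC·B·ACC·ACC·BCD·B·ACC·ACC·BCD·BCD·ACC·ACA·B·ACC·ACC·B·ACC·B·BCD·ACC·ACA·BCD·B·ACC·ACC·B·ACC·ACC·BCD·B·ACC·ACC·B·ACC·ACC·BCD·ACC·ACA·B·ACC·ACC·B·ACC·B·BCD·ACC·ACA·B·ACC·ACC·B·ACC·B·BCD·ACC·ACA·BCD·B·ACC·ACC·B·ACC·ACC·BCD·B·ACC·ACC·B·ACC·ACC·BCD·ACC·ACA·BCD·B·ACC·ACC·B·ACC·ACC·BCD·B·ACC·ACC·B·ACC·ACC
    A ↦ B
    B ↦ BCD
    C ↦ ACC
    D ↦ ACA

A->B, B->BCD, C->ACC, D->ACA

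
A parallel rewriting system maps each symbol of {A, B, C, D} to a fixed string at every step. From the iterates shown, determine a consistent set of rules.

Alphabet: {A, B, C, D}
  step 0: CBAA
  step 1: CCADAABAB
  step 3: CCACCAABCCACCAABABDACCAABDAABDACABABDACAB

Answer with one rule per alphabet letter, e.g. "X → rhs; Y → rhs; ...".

A->AB, B->DA, C->CCA, D->C

  step 0 ⇒ step 1: CBAA ⇒ CCA·DA·AB·AB
    A ↦ AB
    B ↦ DA
    C ↦ CCA
    D ↦ C  (constrained at step 1)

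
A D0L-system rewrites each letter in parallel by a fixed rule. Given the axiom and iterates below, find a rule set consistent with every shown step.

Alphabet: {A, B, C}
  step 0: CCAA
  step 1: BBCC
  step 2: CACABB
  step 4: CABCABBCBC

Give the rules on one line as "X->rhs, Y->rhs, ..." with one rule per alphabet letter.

  step 1 ⇒ step 2: BBCC ⇒ CA·CA·B·B
    B ↦ CA
    C ↦ B
  step 0 ⇒ step 1: CCAA ⇒ B·B·C·C
    A ↦ C

A->C, B->CA, C->B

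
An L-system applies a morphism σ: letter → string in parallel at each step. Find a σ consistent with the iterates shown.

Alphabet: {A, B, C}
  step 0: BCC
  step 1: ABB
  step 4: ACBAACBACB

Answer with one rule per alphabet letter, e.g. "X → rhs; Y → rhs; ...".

  step 0 ⇒ step 1: BCC ⇒ A·B·B
    B ↦ A
    C ↦ B
    A ↦ AC  (constrained at step 1)

A->AC, B->A, C->B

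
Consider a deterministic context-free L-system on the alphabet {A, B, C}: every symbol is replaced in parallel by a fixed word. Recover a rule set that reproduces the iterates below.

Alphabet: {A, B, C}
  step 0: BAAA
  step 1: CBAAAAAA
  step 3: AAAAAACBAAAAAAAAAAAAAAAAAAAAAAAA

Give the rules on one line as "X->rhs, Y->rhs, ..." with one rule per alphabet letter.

  step 0 ⇒ step 1: BAAA ⇒ CB·AA·AA·AA
    A ↦ AA
    B ↦ CB
    C ↦ AA  (constrained at step 1)

A->AA, B->CB, C->AA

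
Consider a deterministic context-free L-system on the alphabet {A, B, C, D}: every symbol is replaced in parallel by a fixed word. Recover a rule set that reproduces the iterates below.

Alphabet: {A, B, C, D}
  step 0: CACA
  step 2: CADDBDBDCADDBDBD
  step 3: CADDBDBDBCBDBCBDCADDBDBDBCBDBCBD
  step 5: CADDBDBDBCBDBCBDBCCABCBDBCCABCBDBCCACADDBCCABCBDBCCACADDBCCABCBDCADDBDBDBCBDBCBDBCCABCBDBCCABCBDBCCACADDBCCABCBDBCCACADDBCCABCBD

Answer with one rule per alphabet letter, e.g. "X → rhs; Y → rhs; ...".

A->DD, B->BC, C->CA, D->BD

  step 2 ⇒ step 3: CADDBDBDCADDBDBD ⇒ CA·DD·BD·BD·BC·BD·BC·BD·CA·DD·BD·BD·BC·BD·BC·BD
    A ↦ DD
    B ↦ BC
    C ↦ CA
    D ↦ BD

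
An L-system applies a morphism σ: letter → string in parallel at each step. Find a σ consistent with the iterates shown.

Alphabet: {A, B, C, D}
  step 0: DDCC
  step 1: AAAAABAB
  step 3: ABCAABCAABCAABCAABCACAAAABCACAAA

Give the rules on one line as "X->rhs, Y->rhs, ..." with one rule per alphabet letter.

A->CA, B->AD, C->AB, D->AA

  step 0 ⇒ step 1: DDCC ⇒ AA·AA·AB·AB
    C ↦ AB
    D ↦ AA
    A ↦ CA  (constrained at step 1)
    B ↦ AD  (constrained at step 1)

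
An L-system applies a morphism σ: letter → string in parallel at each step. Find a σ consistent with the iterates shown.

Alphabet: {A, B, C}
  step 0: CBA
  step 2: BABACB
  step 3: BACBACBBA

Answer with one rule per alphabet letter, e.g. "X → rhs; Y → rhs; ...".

  step 2 ⇒ step 3: BABACB ⇒ BA·C·BA·C·B·BA
    A ↦ C
    B ↦ BA
    C ↦ B

A->C, B->BA, C->B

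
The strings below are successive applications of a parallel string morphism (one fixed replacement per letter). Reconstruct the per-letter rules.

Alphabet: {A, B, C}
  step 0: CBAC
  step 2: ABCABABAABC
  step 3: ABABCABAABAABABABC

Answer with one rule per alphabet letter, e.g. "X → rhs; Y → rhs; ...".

  step 2 ⇒ step 3: ABCABABAABC ⇒ AB·A·BC·AB·A·AB·A·AB·AB·A·BC
    A ↦ AB
    B ↦ A
    C ↦ BC

A->AB, B->A, C->BC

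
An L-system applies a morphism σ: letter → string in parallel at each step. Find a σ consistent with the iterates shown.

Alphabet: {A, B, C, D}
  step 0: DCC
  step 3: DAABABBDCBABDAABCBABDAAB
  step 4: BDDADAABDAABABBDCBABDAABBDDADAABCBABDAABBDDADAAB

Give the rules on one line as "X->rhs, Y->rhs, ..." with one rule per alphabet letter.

A->DA, B->AB, C->CB, D->BD

  step 3 ⇒ step 4: DAABABBDCBABDAABCBABDAAB ⇒ BD·DA·DA·AB·DA·AB·AB·BD·CB·AB·DA·AB·BD·DA·DA·AB·CB·AB·DA·AB·BD·DA·DA·AB
    A ↦ DA
    B ↦ AB
    C ↦ CB
    D ↦ BD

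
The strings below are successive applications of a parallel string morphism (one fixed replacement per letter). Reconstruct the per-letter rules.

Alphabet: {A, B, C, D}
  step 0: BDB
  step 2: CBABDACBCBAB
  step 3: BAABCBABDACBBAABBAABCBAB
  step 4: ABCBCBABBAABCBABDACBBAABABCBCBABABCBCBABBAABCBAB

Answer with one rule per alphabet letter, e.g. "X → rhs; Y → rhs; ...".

  step 3 ⇒ step 4: BAABCBABDACBBAABBAABCBAB ⇒ AB·CB·CB·AB·BA·AB·CB·AB·DA·CB·BA·AB·AB·CB·CB·AB·AB·CB·CB·AB·BA·AB·CB·AB
    A ↦ CB
    B ↦ AB
    C ↦ BA
    D ↦ DA

A->CB, B->AB, C->BA, D->DA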